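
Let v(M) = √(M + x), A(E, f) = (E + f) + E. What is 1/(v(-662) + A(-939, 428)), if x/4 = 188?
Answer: -145/210241 - 3*√10/2102410 ≈ -0.00069420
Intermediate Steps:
x = 752 (x = 4*188 = 752)
A(E, f) = f + 2*E
v(M) = √(752 + M) (v(M) = √(M + 752) = √(752 + M))
1/(v(-662) + A(-939, 428)) = 1/(√(752 - 662) + (428 + 2*(-939))) = 1/(√90 + (428 - 1878)) = 1/(3*√10 - 1450) = 1/(-1450 + 3*√10)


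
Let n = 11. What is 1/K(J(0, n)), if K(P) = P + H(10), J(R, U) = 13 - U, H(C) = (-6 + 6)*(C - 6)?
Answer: ½ ≈ 0.50000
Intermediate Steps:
H(C) = 0 (H(C) = 0*(-6 + C) = 0)
K(P) = P (K(P) = P + 0 = P)
1/K(J(0, n)) = 1/(13 - 1*11) = 1/(13 - 11) = 1/2 = ½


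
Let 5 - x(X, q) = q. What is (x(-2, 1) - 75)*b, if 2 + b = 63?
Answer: -4331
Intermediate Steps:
b = 61 (b = -2 + 63 = 61)
x(X, q) = 5 - q
(x(-2, 1) - 75)*b = ((5 - 1*1) - 75)*61 = ((5 - 1) - 75)*61 = (4 - 75)*61 = -71*61 = -4331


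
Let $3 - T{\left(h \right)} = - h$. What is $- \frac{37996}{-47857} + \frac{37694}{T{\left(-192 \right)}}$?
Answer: $- \frac{1796740514}{9044973} \approx -198.65$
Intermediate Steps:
$T{\left(h \right)} = 3 + h$ ($T{\left(h \right)} = 3 - - h = 3 + h$)
$- \frac{37996}{-47857} + \frac{37694}{T{\left(-192 \right)}} = - \frac{37996}{-47857} + \frac{37694}{3 - 192} = \left(-37996\right) \left(- \frac{1}{47857}\right) + \frac{37694}{-189} = \frac{37996}{47857} + 37694 \left(- \frac{1}{189}\right) = \frac{37996}{47857} - \frac{37694}{189} = - \frac{1796740514}{9044973}$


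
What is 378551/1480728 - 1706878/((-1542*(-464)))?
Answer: -15670648259/7357243856 ≈ -2.1300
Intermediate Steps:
378551/1480728 - 1706878/((-1542*(-464))) = 378551*(1/1480728) - 1706878/715488 = 378551/1480728 - 1706878*1/715488 = 378551/1480728 - 853439/357744 = -15670648259/7357243856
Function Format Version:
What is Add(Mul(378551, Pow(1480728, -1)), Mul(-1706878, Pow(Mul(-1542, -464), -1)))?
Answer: Rational(-15670648259, 7357243856) ≈ -2.1300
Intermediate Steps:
Add(Mul(378551, Pow(1480728, -1)), Mul(-1706878, Pow(Mul(-1542, -464), -1))) = Add(Mul(378551, Rational(1, 1480728)), Mul(-1706878, Pow(715488, -1))) = Add(Rational(378551, 1480728), Mul(-1706878, Rational(1, 715488))) = Add(Rational(378551, 1480728), Rational(-853439, 357744)) = Rational(-15670648259, 7357243856)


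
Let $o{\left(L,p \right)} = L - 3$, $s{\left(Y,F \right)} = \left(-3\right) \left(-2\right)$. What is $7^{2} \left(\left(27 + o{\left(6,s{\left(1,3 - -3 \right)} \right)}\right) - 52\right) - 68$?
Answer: $-1146$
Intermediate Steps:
$s{\left(Y,F \right)} = 6$
$o{\left(L,p \right)} = -3 + L$
$7^{2} \left(\left(27 + o{\left(6,s{\left(1,3 - -3 \right)} \right)}\right) - 52\right) - 68 = 7^{2} \left(\left(27 + \left(-3 + 6\right)\right) - 52\right) - 68 = 49 \left(\left(27 + 3\right) - 52\right) - 68 = 49 \left(30 - 52\right) - 68 = 49 \left(-22\right) - 68 = -1078 - 68 = -1146$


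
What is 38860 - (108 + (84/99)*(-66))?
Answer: 38808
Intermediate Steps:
38860 - (108 + (84/99)*(-66)) = 38860 - (108 + (84*(1/99))*(-66)) = 38860 - (108 + (28/33)*(-66)) = 38860 - (108 - 56) = 38860 - 1*52 = 38860 - 52 = 38808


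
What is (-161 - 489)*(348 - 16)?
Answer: -215800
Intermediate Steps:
(-161 - 489)*(348 - 16) = -650*332 = -215800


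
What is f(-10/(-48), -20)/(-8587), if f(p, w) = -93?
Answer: 3/277 ≈ 0.010830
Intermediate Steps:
f(-10/(-48), -20)/(-8587) = -93/(-8587) = -93*(-1/8587) = 3/277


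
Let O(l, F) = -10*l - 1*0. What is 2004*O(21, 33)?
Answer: -420840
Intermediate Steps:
O(l, F) = -10*l (O(l, F) = -10*l + 0 = -10*l)
2004*O(21, 33) = 2004*(-10*21) = 2004*(-210) = -420840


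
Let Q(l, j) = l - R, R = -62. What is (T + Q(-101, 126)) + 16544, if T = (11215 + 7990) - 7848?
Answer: 27862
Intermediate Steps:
Q(l, j) = 62 + l (Q(l, j) = l - 1*(-62) = l + 62 = 62 + l)
T = 11357 (T = 19205 - 7848 = 11357)
(T + Q(-101, 126)) + 16544 = (11357 + (62 - 101)) + 16544 = (11357 - 39) + 16544 = 11318 + 16544 = 27862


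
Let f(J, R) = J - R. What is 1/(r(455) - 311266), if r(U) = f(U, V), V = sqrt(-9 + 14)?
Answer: -310811/96603477716 + sqrt(5)/96603477716 ≈ -3.2174e-6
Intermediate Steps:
V = sqrt(5) ≈ 2.2361
r(U) = U - sqrt(5)
1/(r(455) - 311266) = 1/((455 - sqrt(5)) - 311266) = 1/(-310811 - sqrt(5))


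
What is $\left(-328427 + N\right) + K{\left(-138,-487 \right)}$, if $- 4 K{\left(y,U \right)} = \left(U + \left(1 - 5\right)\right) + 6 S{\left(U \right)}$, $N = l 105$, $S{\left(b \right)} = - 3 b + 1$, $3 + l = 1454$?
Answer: $- \frac{712569}{4} \approx -1.7814 \cdot 10^{5}$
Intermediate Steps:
$l = 1451$ ($l = -3 + 1454 = 1451$)
$S{\left(b \right)} = 1 - 3 b$
$N = 152355$ ($N = 1451 \cdot 105 = 152355$)
$K{\left(y,U \right)} = - \frac{1}{2} + \frac{17 U}{4}$ ($K{\left(y,U \right)} = - \frac{\left(U + \left(1 - 5\right)\right) + 6 \left(1 - 3 U\right)}{4} = - \frac{\left(U + \left(1 - 5\right)\right) - \left(-6 + 18 U\right)}{4} = - \frac{\left(U - 4\right) - \left(-6 + 18 U\right)}{4} = - \frac{\left(-4 + U\right) - \left(-6 + 18 U\right)}{4} = - \frac{2 - 17 U}{4} = - \frac{1}{2} + \frac{17 U}{4}$)
$\left(-328427 + N\right) + K{\left(-138,-487 \right)} = \left(-328427 + 152355\right) + \left(- \frac{1}{2} + \frac{17}{4} \left(-487\right)\right) = -176072 - \frac{8281}{4} = - \frac{712569}{4}$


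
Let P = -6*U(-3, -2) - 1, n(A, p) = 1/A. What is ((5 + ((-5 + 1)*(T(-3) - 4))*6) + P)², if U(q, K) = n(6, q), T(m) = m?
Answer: 29241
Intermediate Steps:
U(q, K) = ⅙ (U(q, K) = 1/6 = ⅙)
P = -2 (P = -6*⅙ - 1 = -1 - 1 = -2)
((5 + ((-5 + 1)*(T(-3) - 4))*6) + P)² = ((5 + ((-5 + 1)*(-3 - 4))*6) - 2)² = ((5 - 4*(-7)*6) - 2)² = ((5 + 28*6) - 2)² = ((5 + 168) - 2)² = (173 - 2)² = 171² = 29241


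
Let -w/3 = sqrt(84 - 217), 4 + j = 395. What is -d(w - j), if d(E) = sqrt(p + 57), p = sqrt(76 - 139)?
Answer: -sqrt(57 + 3*I*sqrt(7)) ≈ -7.568 - 0.52439*I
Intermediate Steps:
j = 391 (j = -4 + 395 = 391)
p = 3*I*sqrt(7) (p = sqrt(-63) = 3*I*sqrt(7) ≈ 7.9373*I)
w = -3*I*sqrt(133) (w = -3*sqrt(84 - 217) = -3*I*sqrt(133) ≈ -34.598*I)
d(E) = sqrt(57 + 3*I*sqrt(7)) (d(E) = sqrt(3*I*sqrt(7) + 57) = sqrt(57 + 3*I*sqrt(7)))
-d(w - j) = -sqrt(57 + 3*I*sqrt(7))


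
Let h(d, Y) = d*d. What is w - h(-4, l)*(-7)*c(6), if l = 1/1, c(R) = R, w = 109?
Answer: 781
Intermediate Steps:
l = 1
h(d, Y) = d²
w - h(-4, l)*(-7)*c(6) = 109 - (-4)²*(-7)*6 = 109 - 16*(-7)*6 = 109 - (-112)*6 = 109 - 1*(-672) = 109 + 672 = 781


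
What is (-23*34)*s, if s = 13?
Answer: -10166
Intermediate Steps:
(-23*34)*s = -23*34*13 = -782*13 = -10166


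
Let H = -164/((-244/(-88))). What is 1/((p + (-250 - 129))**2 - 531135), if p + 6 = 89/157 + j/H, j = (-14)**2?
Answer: -20054524996/7636509752902235 ≈ -2.6261e-6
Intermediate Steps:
j = 196
H = -3608/61 (H = -164/((-244*(-1/88))) = -164/61/22 = -164*22/61 = -3608/61 ≈ -59.148)
p = -1238679/141614 (p = -6 + (89/157 + 196/(-3608/61)) = -6 + (89*(1/157) + 196*(-61/3608)) = -6 + (89/157 - 2989/902) = -6 - 388995/141614 = -1238679/141614 ≈ -8.7469)
1/((p + (-250 - 129))**2 - 531135) = 1/((-1238679/141614 + (-250 - 129))**2 - 531135) = 1/((-1238679/141614 - 379)**2 - 531135) = 1/((-54910385/141614)**2 - 531135) = 1/(3015150380848225/20054524996 - 531135) = 1/(-7636509752902235/20054524996) = -20054524996/7636509752902235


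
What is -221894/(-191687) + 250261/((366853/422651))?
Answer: 20275402321013439/70320951011 ≈ 2.8833e+5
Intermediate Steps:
-221894/(-191687) + 250261/((366853/422651)) = -221894*(-1/191687) + 250261/((366853*(1/422651))) = 221894/191687 + 250261/(366853/422651) = 221894/191687 + 250261*(422651/366853) = 221894/191687 + 105773061911/366853 = 20275402321013439/70320951011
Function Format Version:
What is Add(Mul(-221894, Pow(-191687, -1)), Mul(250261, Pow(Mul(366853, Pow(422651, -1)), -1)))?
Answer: Rational(20275402321013439, 70320951011) ≈ 2.8833e+5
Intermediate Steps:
Add(Mul(-221894, Pow(-191687, -1)), Mul(250261, Pow(Mul(366853, Pow(422651, -1)), -1))) = Add(Mul(-221894, Rational(-1, 191687)), Mul(250261, Pow(Mul(366853, Rational(1, 422651)), -1))) = Add(Rational(221894, 191687), Mul(250261, Pow(Rational(366853, 422651), -1))) = Add(Rational(221894, 191687), Mul(250261, Rational(422651, 366853))) = Add(Rational(221894, 191687), Rational(105773061911, 366853)) = Rational(20275402321013439, 70320951011)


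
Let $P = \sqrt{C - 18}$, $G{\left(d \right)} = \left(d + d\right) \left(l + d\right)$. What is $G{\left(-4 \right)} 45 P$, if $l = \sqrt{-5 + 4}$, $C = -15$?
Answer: $\sqrt{33} \left(360 + 1440 i\right) \approx 2068.0 + 8272.2 i$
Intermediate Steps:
$l = i$ ($l = \sqrt{-1} = i \approx 1.0 i$)
$G{\left(d \right)} = 2 d \left(i + d\right)$ ($G{\left(d \right)} = \left(d + d\right) \left(i + d\right) = 2 d \left(i + d\right)$)
$P = i \sqrt{33}$ ($P = \sqrt{-15 - 18} = \sqrt{-33} = i \sqrt{33} \approx 5.7446 i$)
$G{\left(-4 \right)} 45 P = 2 \left(-4\right) \left(i - 4\right) 45 i \sqrt{33} = 2 \left(-4\right) \left(-4 + i\right) 45 i \sqrt{33} = \left(32 - 8 i\right) 45 i \sqrt{33} = \left(1440 - 360 i\right) i \sqrt{33} = i \sqrt{33} \left(1440 - 360 i\right)$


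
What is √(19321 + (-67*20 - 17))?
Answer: 6*√499 ≈ 134.03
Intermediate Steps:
√(19321 + (-67*20 - 17)) = √(19321 + (-1340 - 17)) = √(19321 - 1357) = √17964 = 6*√499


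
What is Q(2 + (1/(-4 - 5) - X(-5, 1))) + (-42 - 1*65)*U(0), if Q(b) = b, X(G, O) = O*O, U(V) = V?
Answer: 8/9 ≈ 0.88889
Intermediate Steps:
X(G, O) = O²
Q(2 + (1/(-4 - 5) - X(-5, 1))) + (-42 - 1*65)*U(0) = (2 + (1/(-4 - 5) - 1*1²)) + (-42 - 1*65)*0 = (2 + (1/(-9) - 1*1)) + (-42 - 65)*0 = (2 + (-⅑ - 1)) - 107*0 = (2 - 10/9) + 0 = 8/9 + 0 = 8/9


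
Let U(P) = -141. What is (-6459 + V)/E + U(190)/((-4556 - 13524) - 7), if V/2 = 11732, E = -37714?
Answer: -100750587/227377706 ≈ -0.44310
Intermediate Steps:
V = 23464 (V = 2*11732 = 23464)
(-6459 + V)/E + U(190)/((-4556 - 13524) - 7) = (-6459 + 23464)/(-37714) - 141/((-4556 - 13524) - 7) = 17005*(-1/37714) - 141/(-18080 - 7) = -17005/37714 - 141/(-18087) = -17005/37714 - 141*(-1/18087) = -17005/37714 + 47/6029 = -100750587/227377706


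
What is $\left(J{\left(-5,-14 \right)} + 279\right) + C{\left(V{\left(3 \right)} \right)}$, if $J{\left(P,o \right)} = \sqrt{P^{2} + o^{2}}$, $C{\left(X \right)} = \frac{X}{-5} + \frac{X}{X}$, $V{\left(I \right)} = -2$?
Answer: $\frac{1402}{5} + \sqrt{221} \approx 295.27$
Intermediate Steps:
$C{\left(X \right)} = 1 - \frac{X}{5}$ ($C{\left(X \right)} = X \left(- \frac{1}{5}\right) + 1 = - \frac{X}{5} + 1 = 1 - \frac{X}{5}$)
$\left(J{\left(-5,-14 \right)} + 279\right) + C{\left(V{\left(3 \right)} \right)} = \left(\sqrt{\left(-5\right)^{2} + \left(-14\right)^{2}} + 279\right) + \left(1 - - \frac{2}{5}\right) = \left(\sqrt{25 + 196} + 279\right) + \left(1 + \frac{2}{5}\right) = \left(\sqrt{221} + 279\right) + \frac{7}{5} = \left(279 + \sqrt{221}\right) + \frac{7}{5} = \frac{1402}{5} + \sqrt{221}$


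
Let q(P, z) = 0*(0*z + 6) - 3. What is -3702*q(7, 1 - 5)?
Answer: 11106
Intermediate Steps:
q(P, z) = -3 (q(P, z) = 0*(0 + 6) - 3 = 0*6 - 3 = 0 - 3 = -3)
-3702*q(7, 1 - 5) = -3702*(-3) = 11106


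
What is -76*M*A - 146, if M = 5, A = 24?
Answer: -9266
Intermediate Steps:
-76*M*A - 146 = -380*24 - 146 = -76*120 - 146 = -9120 - 146 = -9266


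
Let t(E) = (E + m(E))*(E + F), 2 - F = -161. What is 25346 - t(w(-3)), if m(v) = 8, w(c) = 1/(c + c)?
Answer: 866537/36 ≈ 24070.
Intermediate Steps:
w(c) = 1/(2*c)
F = 163 (F = 2 - 1*(-161) = 2 + 161 = 163)
t(E) = (8 + E)*(163 + E) (t(E) = (E + 8)*(E + 163) = (8 + E)*(163 + E))
25346 - t(w(-3)) = 25346 - (1304 + ((½)/(-3))² + 171*((½)/(-3))) = 25346 - (1304 + ((½)*(-⅓))² + 171*((½)*(-⅓))) = 25346 - (1304 + (-⅙)² + 171*(-⅙)) = 25346 - (1304 + 1/36 - 57/2) = 25346 - 1*45919/36 = 25346 - 45919/36 = 866537/36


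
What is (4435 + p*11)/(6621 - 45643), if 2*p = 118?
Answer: -2542/19511 ≈ -0.13029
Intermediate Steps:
p = 59 (p = (½)*118 = 59)
(4435 + p*11)/(6621 - 45643) = (4435 + 59*11)/(6621 - 45643) = (4435 + 649)/(-39022) = 5084*(-1/39022) = -2542/19511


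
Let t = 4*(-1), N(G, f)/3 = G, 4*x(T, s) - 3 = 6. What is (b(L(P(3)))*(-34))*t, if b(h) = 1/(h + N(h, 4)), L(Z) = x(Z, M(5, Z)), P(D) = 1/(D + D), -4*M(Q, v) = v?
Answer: 136/9 ≈ 15.111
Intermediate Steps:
M(Q, v) = -v/4
P(D) = 1/(2*D)
x(T, s) = 9/4 (x(T, s) = 3/4 + (1/4)*6 = 3/4 + 3/2 = 9/4)
N(G, f) = 3*G
t = -4
L(Z) = 9/4
b(h) = 1/(4*h) (b(h) = 1/(h + 3*h) = 1/(4*h))
(b(L(P(3)))*(-34))*t = ((1/(4*(9/4)))*(-34))*(-4) = (((1/4)*(4/9))*(-34))*(-4) = ((1/9)*(-34))*(-4) = -34/9*(-4) = 136/9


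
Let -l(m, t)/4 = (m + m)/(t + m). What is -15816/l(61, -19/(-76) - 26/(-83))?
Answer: 40407903/20252 ≈ 1995.3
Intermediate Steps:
l(m, t) = -8*m/(m + t) (l(m, t) = -4*(m + m)/(t + m) = -4*2*m/(m + t) = -8*m/(m + t))
-15816/l(61, -19/(-76) - 26/(-83)) = -15816/((-8*61/(61 + (-19/(-76) - 26/(-83))))) = -15816/((-8*61/(61 + (-19*(-1/76) - 26*(-1/83))))) = -15816/((-8*61/(61 + (¼ + 26/83)))) = -15816/((-8*61/(61 + 187/332))) = -15816/((-8*61/20439/332)) = -15816/((-8*61*332/20439)) = -15816/(-162016/20439) = -15816*(-20439/162016) = 40407903/20252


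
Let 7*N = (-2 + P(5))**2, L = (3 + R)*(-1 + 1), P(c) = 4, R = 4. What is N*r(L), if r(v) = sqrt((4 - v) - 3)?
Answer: 4/7 ≈ 0.57143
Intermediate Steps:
L = 0 (L = (3 + 4)*(-1 + 1) = 7*0 = 0)
r(v) = sqrt(1 - v)
N = 4/7 (N = (-2 + 4)**2/7 = (1/7)*2**2 = (1/7)*4 = 4/7 ≈ 0.57143)
N*r(L) = 4*sqrt(1 - 1*0)/7 = 4*sqrt(1 + 0)/7 = 4*sqrt(1)/7 = (4/7)*1 = 4/7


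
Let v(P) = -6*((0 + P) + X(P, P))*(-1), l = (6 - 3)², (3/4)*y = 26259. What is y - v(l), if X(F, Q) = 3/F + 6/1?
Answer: 34920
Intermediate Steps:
y = 35012 (y = (4/3)*26259 = 35012)
X(F, Q) = 6 + 3/F (X(F, Q) = 3/F + 6*1 = 3/F + 6 = 6 + 3/F)
l = 9 (l = 3² = 9)
v(P) = 36 + 6*P + 18/P (v(P) = -6*((0 + P) + (6 + 3/P))*(-1) = -6*(P + (6 + 3/P))*(-1) = -6*(6 + P + 3/P)*(-1) = (-36 - 18/P - 6*P)*(-1) = 36 + 6*P + 18/P)
y - v(l) = 35012 - (36 + 6*9 + 18/9) = 35012 - (36 + 54 + 18*(⅑)) = 35012 - (36 + 54 + 2) = 35012 - 1*92 = 35012 - 92 = 34920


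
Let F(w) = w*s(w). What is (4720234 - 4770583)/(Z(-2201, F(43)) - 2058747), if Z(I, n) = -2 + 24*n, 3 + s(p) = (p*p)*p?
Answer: -50349/79989379 ≈ -0.00062945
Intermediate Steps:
s(p) = -3 + p³ (s(p) = -3 + (p*p)*p = -3 + p²*p = -3 + p³)
F(w) = w*(-3 + w³)
(4720234 - 4770583)/(Z(-2201, F(43)) - 2058747) = (4720234 - 4770583)/((-2 + 24*(43*(-3 + 43³))) - 2058747) = -50349/((-2 + 24*(43*(-3 + 79507))) - 2058747) = -50349/((-2 + 24*(43*79504)) - 2058747) = -50349/((-2 + 24*3418672) - 2058747) = -50349/((-2 + 82048128) - 2058747) = -50349/(82048126 - 2058747) = -50349/79989379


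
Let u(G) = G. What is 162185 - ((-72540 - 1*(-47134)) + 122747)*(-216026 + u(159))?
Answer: 21012871832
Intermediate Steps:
162185 - ((-72540 - 1*(-47134)) + 122747)*(-216026 + u(159)) = 162185 - ((-72540 - 1*(-47134)) + 122747)*(-216026 + 159) = 162185 - ((-72540 + 47134) + 122747)*(-215867) = 162185 - (-25406 + 122747)*(-215867) = 162185 - 97341*(-215867) = 162185 - 1*(-21012709647) = 162185 + 21012709647 = 21012871832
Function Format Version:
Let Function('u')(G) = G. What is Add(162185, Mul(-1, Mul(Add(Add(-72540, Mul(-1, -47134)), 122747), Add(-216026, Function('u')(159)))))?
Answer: 21012871832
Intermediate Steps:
Add(162185, Mul(-1, Mul(Add(Add(-72540, Mul(-1, -47134)), 122747), Add(-216026, Function('u')(159))))) = Add(162185, Mul(-1, Mul(Add(Add(-72540, Mul(-1, -47134)), 122747), Add(-216026, 159)))) = Add(162185, Mul(-1, Mul(Add(Add(-72540, 47134), 122747), -215867))) = Add(162185, Mul(-1, Mul(Add(-25406, 122747), -215867))) = Add(162185, Mul(-1, Mul(97341, -215867))) = Add(162185, Mul(-1, -21012709647)) = Add(162185, 21012709647) = 21012871832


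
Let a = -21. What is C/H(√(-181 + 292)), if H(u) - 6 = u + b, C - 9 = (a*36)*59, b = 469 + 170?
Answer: -9587925/138638 + 14865*√111/138638 ≈ -68.028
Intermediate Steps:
b = 639
C = -44595 (C = 9 - 21*36*59 = 9 - 756*59 = 9 - 44604 = -44595)
H(u) = 645 + u (H(u) = 6 + (u + 639) = 6 + (639 + u) = 645 + u)
C/H(√(-181 + 292)) = -44595/(645 + √(-181 + 292)) = -44595/(645 + √111)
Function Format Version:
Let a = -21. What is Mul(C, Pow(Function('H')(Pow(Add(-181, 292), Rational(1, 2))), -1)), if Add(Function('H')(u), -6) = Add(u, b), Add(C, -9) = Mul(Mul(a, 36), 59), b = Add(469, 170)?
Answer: Add(Rational(-9587925, 138638), Mul(Rational(14865, 138638), Pow(111, Rational(1, 2)))) ≈ -68.028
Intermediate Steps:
b = 639
C = -44595 (C = Add(9, Mul(Mul(-21, 36), 59)) = Add(9, Mul(-756, 59)) = Add(9, -44604) = -44595)
Function('H')(u) = Add(645, u) (Function('H')(u) = Add(6, Add(u, 639)) = Add(6, Add(639, u)) = Add(645, u))
Mul(C, Pow(Function('H')(Pow(Add(-181, 292), Rational(1, 2))), -1)) = Mul(-44595, Pow(Add(645, Pow(Add(-181, 292), Rational(1, 2))), -1)) = Mul(-44595, Pow(Add(645, Pow(111, Rational(1, 2))), -1))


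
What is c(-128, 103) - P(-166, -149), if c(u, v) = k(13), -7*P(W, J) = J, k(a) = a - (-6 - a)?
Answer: 75/7 ≈ 10.714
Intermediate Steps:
k(a) = 6 + 2*a (k(a) = a + (6 + a) = 6 + 2*a)
P(W, J) = -J/7
c(u, v) = 32 (c(u, v) = 6 + 2*13 = 6 + 26 = 32)
c(-128, 103) - P(-166, -149) = 32 - (-1)*(-149)/7 = 32 - 1*149/7 = 32 - 149/7 = 75/7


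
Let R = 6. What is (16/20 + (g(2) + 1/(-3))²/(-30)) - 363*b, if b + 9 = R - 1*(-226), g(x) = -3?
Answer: -10928057/135 ≈ -80949.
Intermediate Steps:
b = 223 (b = -9 + (6 - 1*(-226)) = -9 + (6 + 226) = -9 + 232 = 223)
(16/20 + (g(2) + 1/(-3))²/(-30)) - 363*b = (16/20 + (-3 + 1/(-3))²/(-30)) - 363*223 = (16*(1/20) + (-3 + 1*(-⅓))²*(-1/30)) - 80949 = (⅘ + (-3 - ⅓)²*(-1/30)) - 80949 = (⅘ + (-10/3)²*(-1/30)) - 80949 = (⅘ + (100/9)*(-1/30)) - 80949 = (⅘ - 10/27) - 80949 = 58/135 - 80949 = -10928057/135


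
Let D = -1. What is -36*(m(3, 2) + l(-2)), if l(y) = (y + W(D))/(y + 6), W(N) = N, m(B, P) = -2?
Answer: 99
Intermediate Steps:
l(y) = (-1 + y)/(6 + y) (l(y) = (y - 1)/(y + 6) = (-1 + y)/(6 + y))
-36*(m(3, 2) + l(-2)) = -36*(-2 + (-1 - 2)/(6 - 2)) = -36*(-2 - 3/4) = -36*(-2 + (¼)*(-3)) = -36*(-2 - ¾) = -36*(-11/4) = 99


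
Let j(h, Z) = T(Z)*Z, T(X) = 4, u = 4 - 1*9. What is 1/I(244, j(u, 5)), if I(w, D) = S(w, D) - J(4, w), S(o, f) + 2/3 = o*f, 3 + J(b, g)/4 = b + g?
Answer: 3/11698 ≈ 0.00025645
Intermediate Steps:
J(b, g) = -12 + 4*b + 4*g (J(b, g) = -12 + 4*(b + g) = -12 + (4*b + 4*g) = -12 + 4*b + 4*g)
u = -5 (u = 4 - 9 = -5)
j(h, Z) = 4*Z
S(o, f) = -⅔ + f*o (S(o, f) = -⅔ + o*f = -⅔ + f*o)
I(w, D) = -14/3 - 4*w + D*w (I(w, D) = (-⅔ + D*w) - (-12 + 4*4 + 4*w) = (-⅔ + D*w) - (-12 + 16 + 4*w) = (-⅔ + D*w) - (4 + 4*w) = (-⅔ + D*w) + (-4 - 4*w) = -14/3 - 4*w + D*w)
1/I(244, j(u, 5)) = 1/(-14/3 - 4*244 + (4*5)*244) = 1/(-14/3 - 976 + 20*244) = 1/(-14/3 - 976 + 4880) = 1/(11698/3) = 3/11698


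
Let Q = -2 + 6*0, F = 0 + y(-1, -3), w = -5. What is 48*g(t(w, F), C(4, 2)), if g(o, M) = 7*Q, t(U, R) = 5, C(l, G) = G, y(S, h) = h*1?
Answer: -672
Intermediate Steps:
y(S, h) = h
F = -3 (F = 0 - 3 = -3)
Q = -2 (Q = -2 + 0 = -2)
g(o, M) = -14 (g(o, M) = 7*(-2) = -14)
48*g(t(w, F), C(4, 2)) = 48*(-14) = -672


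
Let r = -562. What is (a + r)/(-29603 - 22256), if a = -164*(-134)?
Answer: -21414/51859 ≈ -0.41293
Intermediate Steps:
a = 21976
(a + r)/(-29603 - 22256) = (21976 - 562)/(-29603 - 22256) = 21414/(-51859) = 21414*(-1/51859) = -21414/51859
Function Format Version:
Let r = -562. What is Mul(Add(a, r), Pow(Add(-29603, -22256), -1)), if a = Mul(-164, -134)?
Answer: Rational(-21414, 51859) ≈ -0.41293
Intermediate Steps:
a = 21976
Mul(Add(a, r), Pow(Add(-29603, -22256), -1)) = Mul(Add(21976, -562), Pow(Add(-29603, -22256), -1)) = Mul(21414, Pow(-51859, -1)) = Mul(21414, Rational(-1, 51859)) = Rational(-21414, 51859)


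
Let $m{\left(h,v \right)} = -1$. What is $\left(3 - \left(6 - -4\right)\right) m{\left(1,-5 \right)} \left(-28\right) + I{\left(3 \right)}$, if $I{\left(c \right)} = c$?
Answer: $-193$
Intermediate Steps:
$\left(3 - \left(6 - -4\right)\right) m{\left(1,-5 \right)} \left(-28\right) + I{\left(3 \right)} = \left(3 - \left(6 - -4\right)\right) \left(-1\right) \left(-28\right) + 3 = \left(3 - \left(6 + 4\right)\right) \left(-1\right) \left(-28\right) + 3 = \left(3 - 10\right) \left(-1\right) \left(-28\right) + 3 = \left(-7\right) \left(-1\right) \left(-28\right) + 3 = 7 \left(-28\right) + 3 = -196 + 3 = -193$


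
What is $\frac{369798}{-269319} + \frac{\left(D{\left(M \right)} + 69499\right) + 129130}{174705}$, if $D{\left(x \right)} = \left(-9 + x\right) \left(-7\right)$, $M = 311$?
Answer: $- \frac{259563029}{1045586131} \approx -0.24825$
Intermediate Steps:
$D{\left(x \right)} = 63 - 7 x$
$\frac{369798}{-269319} + \frac{\left(D{\left(M \right)} + 69499\right) + 129130}{174705} = \frac{369798}{-269319} + \frac{\left(\left(63 - 2177\right) + 69499\right) + 129130}{174705} = 369798 \left(- \frac{1}{269319}\right) + \left(\left(\left(63 - 2177\right) + 69499\right) + 129130\right) \frac{1}{174705} = - \frac{123266}{89773} + \left(\left(-2114 + 69499\right) + 129130\right) \frac{1}{174705} = - \frac{123266}{89773} + \left(67385 + 129130\right) \frac{1}{174705} = - \frac{123266}{89773} + 196515 \cdot \frac{1}{174705} = - \frac{123266}{89773} + \frac{13101}{11647} = - \frac{259563029}{1045586131}$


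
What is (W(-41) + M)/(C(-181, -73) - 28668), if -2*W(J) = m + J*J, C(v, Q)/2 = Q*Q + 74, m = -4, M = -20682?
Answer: 14347/11908 ≈ 1.2048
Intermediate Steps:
C(v, Q) = 148 + 2*Q² (C(v, Q) = 2*(Q*Q + 74) = 2*(Q² + 74) = 2*(74 + Q²) = 148 + 2*Q²)
W(J) = 2 - J²/2 (W(J) = -(-4 + J*J)/2 = -(-4 + J²)/2 = 2 - J²/2)
(W(-41) + M)/(C(-181, -73) - 28668) = ((2 - ½*(-41)²) - 20682)/((148 + 2*(-73)²) - 28668) = ((2 - ½*1681) - 20682)/((148 + 2*5329) - 28668) = ((2 - 1681/2) - 20682)/((148 + 10658) - 28668) = (-1677/2 - 20682)/(10806 - 28668) = -43041/2/(-17862) = -43041/2*(-1/17862) = 14347/11908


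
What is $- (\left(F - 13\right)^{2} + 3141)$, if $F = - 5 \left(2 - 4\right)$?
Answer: $-3150$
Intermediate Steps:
$F = 10$ ($F = - 5 \left(2 - 4\right) = \left(-5\right) \left(-2\right) = 10$)
$- (\left(F - 13\right)^{2} + 3141) = - (\left(10 - 13\right)^{2} + 3141) = - (\left(-3\right)^{2} + 3141) = - (9 + 3141) = \left(-1\right) 3150 = -3150$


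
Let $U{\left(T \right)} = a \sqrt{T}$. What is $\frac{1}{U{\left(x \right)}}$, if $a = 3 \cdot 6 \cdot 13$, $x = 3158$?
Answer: $\frac{\sqrt{3158}}{738972} \approx 7.6046 \cdot 10^{-5}$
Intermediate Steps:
$a = 234$ ($a = 18 \cdot 13 = 234$)
$U{\left(T \right)} = 234 \sqrt{T}$
$\frac{1}{U{\left(x \right)}} = \frac{1}{234 \sqrt{3158}} = \frac{\sqrt{3158}}{738972}$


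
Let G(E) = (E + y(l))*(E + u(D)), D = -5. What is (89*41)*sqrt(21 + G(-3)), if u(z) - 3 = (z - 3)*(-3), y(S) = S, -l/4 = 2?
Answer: 32841*I*sqrt(3) ≈ 56882.0*I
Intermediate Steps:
l = -8 (l = -4*2 = -8)
u(z) = 12 - 3*z (u(z) = 3 + (z - 3)*(-3) = 3 + (-3 + z)*(-3) = 3 + (9 - 3*z) = 12 - 3*z)
G(E) = (-8 + E)*(27 + E) (G(E) = (E - 8)*(E + (12 - 3*(-5))) = (-8 + E)*(E + (12 + 15)) = (-8 + E)*(E + 27) = (-8 + E)*(27 + E))
(89*41)*sqrt(21 + G(-3)) = (89*41)*sqrt(21 + (-216 + (-3)**2 + 19*(-3))) = 3649*sqrt(21 + (-216 + 9 - 57)) = 3649*sqrt(21 - 264) = 3649*sqrt(-243) = 3649*(9*I*sqrt(3)) = 32841*I*sqrt(3)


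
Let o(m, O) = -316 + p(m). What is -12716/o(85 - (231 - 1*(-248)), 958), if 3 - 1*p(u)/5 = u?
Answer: -12716/1669 ≈ -7.6189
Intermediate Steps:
p(u) = 15 - 5*u
o(m, O) = -301 - 5*m (o(m, O) = -316 + (15 - 5*m) = -301 - 5*m)
-12716/o(85 - (231 - 1*(-248)), 958) = -12716/(-301 - 5*(85 - (231 - 1*(-248)))) = -12716/(-301 - 5*(85 - (231 + 248))) = -12716/(-301 - 5*(85 - 1*479)) = -12716/(-301 - 5*(85 - 479)) = -12716/(-301 - 5*(-394)) = -12716/(-301 + 1970) = -12716/1669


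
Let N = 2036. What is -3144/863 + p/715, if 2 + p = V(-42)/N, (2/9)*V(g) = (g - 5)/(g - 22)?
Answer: -45098908003/12369758720 ≈ -3.6459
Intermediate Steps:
V(g) = 9*(-5 + g)/(2*(-22 + g)) (V(g) = 9*((g - 5)/(g - 22))/2 = 9*((-5 + g)/(-22 + g))/2 = 9*(-5 + g)/(2*(-22 + g)))
p = -520793/260608 (p = -2 + (9*(-5 - 42)/(2*(-22 - 42)))/2036 = -2 + ((9/2)*(-47)/(-64))*(1/2036) = -2 + ((9/2)*(-1/64)*(-47))*(1/2036) = -2 + (423/128)*(1/2036) = -2 + 423/260608 = -520793/260608 ≈ -1.9984)
-3144/863 + p/715 = -3144/863 - 520793/260608/715 = -3144*1/863 - 520793/260608*1/715 = -3144/863 - 40061/14333440 = -45098908003/12369758720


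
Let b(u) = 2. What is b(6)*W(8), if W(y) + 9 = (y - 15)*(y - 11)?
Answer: 24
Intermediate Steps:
W(y) = -9 + (-15 + y)*(-11 + y) (W(y) = -9 + (y - 15)*(y - 11) = -9 + (-15 + y)*(-11 + y))
b(6)*W(8) = 2*(156 + 8² - 26*8) = 2*(156 + 64 - 208) = 2*12 = 24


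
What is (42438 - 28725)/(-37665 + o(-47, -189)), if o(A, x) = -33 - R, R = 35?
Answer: -13713/37733 ≈ -0.36342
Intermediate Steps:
o(A, x) = -68 (o(A, x) = -33 - 1*35 = -33 - 35 = -68)
(42438 - 28725)/(-37665 + o(-47, -189)) = (42438 - 28725)/(-37665 - 68) = 13713/(-37733) = 13713*(-1/37733) = -13713/37733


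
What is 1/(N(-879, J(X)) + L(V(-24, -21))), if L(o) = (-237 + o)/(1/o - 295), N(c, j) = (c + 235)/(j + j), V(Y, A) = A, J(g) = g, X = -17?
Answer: 52666/1043609 ≈ 0.050465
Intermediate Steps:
N(c, j) = (235 + c)/(2*j) (N(c, j) = (235 + c)/((2*j)) = (235 + c)*(1/(2*j)) = (235 + c)/(2*j))
L(o) = (-237 + o)/(-295 + 1/o)
1/(N(-879, J(X)) + L(V(-24, -21))) = 1/((½)*(235 - 879)/(-17) - 21*(237 - 1*(-21))/(-1 + 295*(-21))) = 1/((½)*(-1/17)*(-644) - 21*(237 + 21)/(-1 - 6195)) = 1/(322/17 - 21*258/(-6196)) = 1/(322/17 - 21*(-1/6196)*258) = 1/(322/17 + 2709/3098) = 1/(1043609/52666) = 52666/1043609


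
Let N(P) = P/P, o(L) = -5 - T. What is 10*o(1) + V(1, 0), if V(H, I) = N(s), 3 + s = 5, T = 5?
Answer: -99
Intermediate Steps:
s = 2 (s = -3 + 5 = 2)
o(L) = -10 (o(L) = -5 - 1*5 = -5 - 5 = -10)
N(P) = 1
V(H, I) = 1
10*o(1) + V(1, 0) = 10*(-10) + 1 = -100 + 1 = -99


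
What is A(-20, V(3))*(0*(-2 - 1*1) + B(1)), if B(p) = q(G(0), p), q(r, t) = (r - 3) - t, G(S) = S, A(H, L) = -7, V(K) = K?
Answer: 28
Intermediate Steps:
q(r, t) = -3 + r - t (q(r, t) = (-3 + r) - t = -3 + r - t)
B(p) = -3 - p (B(p) = -3 + 0 - p = -3 - p)
A(-20, V(3))*(0*(-2 - 1*1) + B(1)) = -7*(0*(-2 - 1*1) + (-3 - 1*1)) = -7*(0*(-2 - 1) + (-3 - 1)) = -7*(0*(-3) - 4) = -7*(0 - 4) = -7*(-4) = 28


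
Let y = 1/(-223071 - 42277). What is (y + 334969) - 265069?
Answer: 18547825199/265348 ≈ 69900.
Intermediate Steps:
y = -1/265348 (y = 1/(-265348) = -1/265348 ≈ -3.7686e-6)
(y + 334969) - 265069 = (-1/265348 + 334969) - 265069 = 88883354211/265348 - 265069 = 18547825199/265348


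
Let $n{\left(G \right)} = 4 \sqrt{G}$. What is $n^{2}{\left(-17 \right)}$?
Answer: $-272$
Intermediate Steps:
$n^{2}{\left(-17 \right)} = \left(4 \sqrt{-17}\right)^{2} = \left(4 i \sqrt{17}\right)^{2} = -272$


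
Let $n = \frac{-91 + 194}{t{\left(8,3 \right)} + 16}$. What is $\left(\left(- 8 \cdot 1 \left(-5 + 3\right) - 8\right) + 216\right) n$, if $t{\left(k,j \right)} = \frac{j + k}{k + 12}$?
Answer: $\frac{461440}{331} \approx 1394.1$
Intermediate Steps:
$t{\left(k,j \right)} = \frac{j + k}{12 + k}$
$n = \frac{2060}{331}$ ($n = \frac{-91 + 194}{\frac{3 + 8}{12 + 8} + 16} = \frac{103}{\frac{1}{20} \cdot 11 + 16} = \frac{103}{\frac{11}{20} + 16} = \frac{103}{\frac{331}{20}} = 103 \cdot \frac{20}{331} = \frac{2060}{331} \approx 6.2236$)
$\left(\left(- 8 \cdot 1 \left(-5 + 3\right) - 8\right) + 216\right) n = \left(\left(- 8 \cdot 1 \left(-5 + 3\right) - 8\right) + 216\right) \frac{2060}{331} = \left(\left(- 8 \cdot 1 \left(-2\right) - 8\right) + 216\right) \frac{2060}{331} = \left(\left(\left(-8\right) \left(-2\right) - 8\right) + 216\right) \frac{2060}{331} = \left(\left(16 - 8\right) + 216\right) \frac{2060}{331} = \left(8 + 216\right) \frac{2060}{331} = 224 \cdot \frac{2060}{331} = \frac{461440}{331}$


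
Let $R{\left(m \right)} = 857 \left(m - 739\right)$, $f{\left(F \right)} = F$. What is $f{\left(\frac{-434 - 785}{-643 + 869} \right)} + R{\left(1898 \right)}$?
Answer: $\frac{224476219}{226} \approx 9.9326 \cdot 10^{5}$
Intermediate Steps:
$R{\left(m \right)} = -633323 + 857 m$ ($R{\left(m \right)} = 857 \left(-739 + m\right) = -633323 + 857 m$)
$f{\left(\frac{-434 - 785}{-643 + 869} \right)} + R{\left(1898 \right)} = \frac{-434 - 785}{-643 + 869} + \left(-633323 + 857 \cdot 1898\right) = - \frac{1219}{226} + \left(-633323 + 1626586\right) = \left(-1219\right) \frac{1}{226} + 993263 = - \frac{1219}{226} + 993263 = \frac{224476219}{226}$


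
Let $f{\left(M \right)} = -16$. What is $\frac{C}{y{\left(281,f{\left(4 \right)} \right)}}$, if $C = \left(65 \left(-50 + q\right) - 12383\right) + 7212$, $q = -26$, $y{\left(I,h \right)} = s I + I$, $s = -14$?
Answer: $\frac{10111}{3653} \approx 2.7679$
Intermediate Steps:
$y{\left(I,h \right)} = - 13 I$ ($y{\left(I,h \right)} = - 14 I + I = - 13 I$)
$C = -10111$ ($C = \left(65 \left(-50 - 26\right) - 12383\right) + 7212 = \left(65 \left(-76\right) - 12383\right) + 7212 = \left(-4940 - 12383\right) + 7212 = -17323 + 7212 = -10111$)
$\frac{C}{y{\left(281,f{\left(4 \right)} \right)}} = - \frac{10111}{\left(-13\right) 281} = - \frac{10111}{-3653} = \left(-10111\right) \left(- \frac{1}{3653}\right) = \frac{10111}{3653}$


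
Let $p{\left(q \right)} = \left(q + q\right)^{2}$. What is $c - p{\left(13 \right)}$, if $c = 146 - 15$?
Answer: $-545$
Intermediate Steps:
$p{\left(q \right)} = 4 q^{2}$ ($p{\left(q \right)} = \left(2 q\right)^{2} = 4 q^{2}$)
$c = 131$
$c - p{\left(13 \right)} = 131 - 4 \cdot 13^{2} = 131 - 4 \cdot 169 = 131 - 676 = -545$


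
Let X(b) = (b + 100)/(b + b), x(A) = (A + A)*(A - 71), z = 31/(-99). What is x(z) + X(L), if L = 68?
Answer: 7647061/166617 ≈ 45.896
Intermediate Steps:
z = -31/99 (z = 31*(-1/99) = -31/99 ≈ -0.31313)
x(A) = 2*A*(-71 + A) (x(A) = (2*A)*(-71 + A) = 2*A*(-71 + A))
X(b) = (100 + b)/(2*b) (X(b) = (100 + b)/((2*b)) = (100 + b)*(1/(2*b)) = (100 + b)/(2*b))
x(z) + X(L) = 2*(-31/99)*(-71 - 31/99) + (1/2)*(100 + 68)/68 = 2*(-31/99)*(-7060/99) + (1/2)*(1/68)*168 = 437720/9801 + 21/17 = 7647061/166617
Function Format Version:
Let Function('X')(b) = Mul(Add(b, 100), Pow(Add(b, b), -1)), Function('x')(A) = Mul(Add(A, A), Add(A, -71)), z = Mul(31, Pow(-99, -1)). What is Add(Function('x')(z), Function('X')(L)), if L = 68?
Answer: Rational(7647061, 166617) ≈ 45.896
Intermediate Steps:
z = Rational(-31, 99) (z = Mul(31, Rational(-1, 99)) = Rational(-31, 99) ≈ -0.31313)
Function('x')(A) = Mul(2, A, Add(-71, A)) (Function('x')(A) = Mul(Mul(2, A), Add(-71, A)) = Mul(2, A, Add(-71, A)))
Function('X')(b) = Mul(Rational(1, 2), Pow(b, -1), Add(100, b)) (Function('X')(b) = Mul(Add(100, b), Pow(Mul(2, b), -1)) = Mul(Add(100, b), Mul(Rational(1, 2), Pow(b, -1))) = Mul(Rational(1, 2), Pow(b, -1), Add(100, b)))
Add(Function('x')(z), Function('X')(L)) = Add(Mul(2, Rational(-31, 99), Add(-71, Rational(-31, 99))), Mul(Rational(1, 2), Pow(68, -1), Add(100, 68))) = Add(Mul(2, Rational(-31, 99), Rational(-7060, 99)), Mul(Rational(1, 2), Rational(1, 68), 168)) = Add(Rational(437720, 9801), Rational(21, 17)) = Rational(7647061, 166617)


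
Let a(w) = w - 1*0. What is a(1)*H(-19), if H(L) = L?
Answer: -19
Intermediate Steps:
a(w) = w (a(w) = w + 0 = w)
a(1)*H(-19) = 1*(-19) = -19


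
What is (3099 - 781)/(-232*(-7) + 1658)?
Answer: 1159/1641 ≈ 0.70628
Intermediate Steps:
(3099 - 781)/(-232*(-7) + 1658) = 2318/(1624 + 1658) = 2318/3282 = 2318*(1/3282) = 1159/1641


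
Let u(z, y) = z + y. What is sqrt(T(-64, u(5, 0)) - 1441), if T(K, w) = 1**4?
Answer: 12*I*sqrt(10) ≈ 37.947*I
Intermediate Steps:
u(z, y) = y + z
T(K, w) = 1
sqrt(T(-64, u(5, 0)) - 1441) = sqrt(1 - 1441) = sqrt(-1440) = 12*I*sqrt(10)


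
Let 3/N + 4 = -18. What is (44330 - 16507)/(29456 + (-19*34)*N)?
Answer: 306053/324985 ≈ 0.94174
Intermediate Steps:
N = -3/22 (N = 3/(-4 - 18) = 3/(-22) = 3*(-1/22) = -3/22 ≈ -0.13636)
(44330 - 16507)/(29456 + (-19*34)*N) = (44330 - 16507)/(29456 - 19*34*(-3/22)) = 27823/(29456 - 646*(-3/22)) = 27823/(29456 + 969/11) = 27823/(324985/11) = 27823*(11/324985) = 306053/324985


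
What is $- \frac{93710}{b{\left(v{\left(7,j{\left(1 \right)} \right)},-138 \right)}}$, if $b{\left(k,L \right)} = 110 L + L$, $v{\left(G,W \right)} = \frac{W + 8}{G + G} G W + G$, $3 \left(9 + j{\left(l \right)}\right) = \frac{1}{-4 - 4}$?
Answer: $\frac{46855}{7659} \approx 6.1176$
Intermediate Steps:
$j{\left(l \right)} = - \frac{217}{24}$ ($j{\left(l \right)} = -9 + \frac{1}{3 \left(-4 - 4\right)} = -9 + \frac{1}{3 \left(-8\right)} = -9 + \frac{1}{3} \left(- \frac{1}{8}\right) = -9 - \frac{1}{24} = - \frac{217}{24}$)
$v{\left(G,W \right)} = G + W \left(4 + \frac{W}{2}\right)$ ($v{\left(G,W \right)} = \frac{8 + W}{2 G} G W + G = \left(4 + \frac{W}{2}\right) W + G = W \left(4 + \frac{W}{2}\right) + G = G + W \left(4 + \frac{W}{2}\right)$)
$b{\left(k,L \right)} = 111 L$
$- \frac{93710}{b{\left(v{\left(7,j{\left(1 \right)} \right)},-138 \right)}} = - \frac{93710}{111 \left(-138\right)} = - \frac{93710}{-15318} = \left(-93710\right) \left(- \frac{1}{15318}\right) = \frac{46855}{7659}$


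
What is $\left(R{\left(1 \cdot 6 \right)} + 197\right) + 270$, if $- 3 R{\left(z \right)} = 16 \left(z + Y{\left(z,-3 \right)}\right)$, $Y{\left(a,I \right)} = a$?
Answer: $403$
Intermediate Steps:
$R{\left(z \right)} = - \frac{32 z}{3}$ ($R{\left(z \right)} = - \frac{16 \left(z + z\right)}{3} = - \frac{16 \cdot 2 z}{3} = - \frac{32 z}{3}$)
$\left(R{\left(1 \cdot 6 \right)} + 197\right) + 270 = \left(- \frac{32 \cdot 1 \cdot 6}{3} + 197\right) + 270 = \left(\left(- \frac{32}{3}\right) 6 + 197\right) + 270 = \left(-64 + 197\right) + 270 = 133 + 270 = 403$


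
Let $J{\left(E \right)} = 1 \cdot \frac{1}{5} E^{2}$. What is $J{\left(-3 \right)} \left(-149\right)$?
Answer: $- \frac{1341}{5} \approx -268.2$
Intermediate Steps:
$J{\left(E \right)} = \frac{E^{2}}{5}$ ($J{\left(E \right)} = 1 \cdot \frac{1}{5} E^{2} = \frac{E^{2}}{5}$)
$J{\left(-3 \right)} \left(-149\right) = \frac{\left(-3\right)^{2}}{5} \left(-149\right) = \frac{1}{5} \cdot 9 \left(-149\right) = \frac{9}{5} \left(-149\right) = - \frac{1341}{5}$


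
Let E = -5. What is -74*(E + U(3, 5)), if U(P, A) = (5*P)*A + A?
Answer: -5550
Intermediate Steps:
U(P, A) = A + 5*A*P (U(P, A) = 5*A*P + A = A + 5*A*P)
-74*(E + U(3, 5)) = -74*(-5 + 5*(1 + 5*3)) = -74*(-5 + 5*(1 + 15)) = -74*(-5 + 5*16) = -74*(-5 + 80) = -74*75 = -5550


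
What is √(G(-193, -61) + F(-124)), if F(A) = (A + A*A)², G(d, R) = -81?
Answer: 3*√25847047 ≈ 15252.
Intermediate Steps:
F(A) = (A + A²)²
√(G(-193, -61) + F(-124)) = √(-81 + (-124)²*(1 - 124)²) = √(-81 + 15376*(-123)²) = √(-81 + 15376*15129) = √(-81 + 232623504) = √232623423 = 3*√25847047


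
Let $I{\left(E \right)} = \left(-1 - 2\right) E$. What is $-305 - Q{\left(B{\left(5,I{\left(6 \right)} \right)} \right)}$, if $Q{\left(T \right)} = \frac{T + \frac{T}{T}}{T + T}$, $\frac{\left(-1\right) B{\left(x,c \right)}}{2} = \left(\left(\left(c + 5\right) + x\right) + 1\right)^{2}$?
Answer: $- \frac{59877}{196} \approx -305.5$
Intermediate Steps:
$I{\left(E \right)} = - 3 E$
$B{\left(x,c \right)} = - 2 \left(6 + c + x\right)^{2}$ ($B{\left(x,c \right)} = - 2 \left(\left(\left(c + 5\right) + x\right) + 1\right)^{2} = - 2 \left(\left(\left(5 + c\right) + x\right) + 1\right)^{2} = - 2 \left(\left(5 + c + x\right) + 1\right)^{2} = - 2 \left(6 + c + x\right)^{2}$)
$Q{\left(T \right)} = \frac{1 + T}{2 T}$ ($Q{\left(T \right)} = \frac{T + 1}{2 T} = \left(1 + T\right) \frac{1}{2 T} = \frac{1 + T}{2 T}$)
$-305 - Q{\left(B{\left(5,I{\left(6 \right)} \right)} \right)} = -305 - \frac{1 - 2 \left(6 - 18 + 5\right)^{2}}{2 \left(- 2 \left(6 - 18 + 5\right)^{2}\right)} = -305 - \frac{1 - 2 \left(-7\right)^{2}}{2 \left(- 2 \left(-7\right)^{2}\right)} = -305 - \frac{1 - 98}{2 \left(\left(-2\right) 49\right)} = -305 - \frac{1 - 98}{2 \left(-98\right)} = -305 - \frac{1}{2} \left(- \frac{1}{98}\right) \left(-97\right) = -305 - \frac{97}{196} = - \frac{59877}{196}$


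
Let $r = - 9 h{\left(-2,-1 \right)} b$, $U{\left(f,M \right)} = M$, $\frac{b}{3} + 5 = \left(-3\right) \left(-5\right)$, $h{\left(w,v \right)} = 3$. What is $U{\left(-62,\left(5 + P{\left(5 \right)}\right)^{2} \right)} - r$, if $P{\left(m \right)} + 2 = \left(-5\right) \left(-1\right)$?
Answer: $874$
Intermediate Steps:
$P{\left(m \right)} = 3$ ($P{\left(m \right)} = -2 - -5 = -2 + 5 = 3$)
$b = 30$ ($b = -15 + 3 \left(\left(-3\right) \left(-5\right)\right) = -15 + 3 \cdot 15 = -15 + 45 = 30$)
$r = -810$ ($r = \left(-9\right) 3 \cdot 30 = \left(-27\right) 30 = -810$)
$U{\left(-62,\left(5 + P{\left(5 \right)}\right)^{2} \right)} - r = \left(5 + 3\right)^{2} - -810 = 8^{2} + 810 = 64 + 810 = 874$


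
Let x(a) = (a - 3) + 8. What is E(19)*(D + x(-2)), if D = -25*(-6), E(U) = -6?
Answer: -918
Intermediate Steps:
x(a) = 5 + a (x(a) = (-3 + a) + 8 = 5 + a)
D = 150
E(19)*(D + x(-2)) = -6*(150 + (5 - 2)) = -6*(150 + 3) = -6*153 = -918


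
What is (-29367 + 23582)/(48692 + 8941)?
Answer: -5785/57633 ≈ -0.10038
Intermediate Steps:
(-29367 + 23582)/(48692 + 8941) = -5785/57633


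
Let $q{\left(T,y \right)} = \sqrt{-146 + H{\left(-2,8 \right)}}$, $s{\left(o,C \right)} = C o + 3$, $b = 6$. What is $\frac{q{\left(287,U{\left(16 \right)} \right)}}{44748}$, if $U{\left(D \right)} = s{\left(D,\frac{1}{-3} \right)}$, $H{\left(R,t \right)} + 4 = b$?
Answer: $\frac{i}{3729} \approx 0.00026817 i$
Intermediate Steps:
$H{\left(R,t \right)} = 2$ ($H{\left(R,t \right)} = -4 + 6 = 2$)
$s{\left(o,C \right)} = 3 + C o$
$U{\left(D \right)} = 3 - \frac{D}{3}$ ($U{\left(D \right)} = 3 + \frac{D}{-3} = 3 - \frac{D}{3}$)
$q{\left(T,y \right)} = 12 i$ ($q{\left(T,y \right)} = \sqrt{-146 + 2} = \sqrt{-144} = 12 i$)
$\frac{q{\left(287,U{\left(16 \right)} \right)}}{44748} = \frac{12 i}{44748} = 12 i \frac{1}{44748} = \frac{i}{3729}$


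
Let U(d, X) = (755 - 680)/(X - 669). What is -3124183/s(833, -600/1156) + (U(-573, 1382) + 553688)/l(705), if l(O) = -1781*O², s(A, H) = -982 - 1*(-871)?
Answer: 50559588604936994/1796346263925 ≈ 28146.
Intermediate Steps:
U(d, X) = 75/(-669 + X)
s(A, H) = -111 (s(A, H) = -982 + 871 = -111)
-3124183/s(833, -600/1156) + (U(-573, 1382) + 553688)/l(705) = -3124183/(-111) + (75/(-669 + 1382) + 553688)/((-1781*705²)) = -3124183*(-1/111) + (75/713 + 553688)/((-1781*497025)) = 3124183/111 + (75*(1/713) + 553688)/(-885201525) = 3124183/111 + (75/713 + 553688)*(-1/885201525) = 3124183/111 + (394779619/713)*(-1/885201525) = 3124183/111 - 30367663/48549899025 = 50559588604936994/1796346263925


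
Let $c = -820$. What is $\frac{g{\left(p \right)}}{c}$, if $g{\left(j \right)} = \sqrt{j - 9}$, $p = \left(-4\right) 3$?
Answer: $- \frac{i \sqrt{21}}{820} \approx - 0.0055885 i$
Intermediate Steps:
$p = -12$
$g{\left(j \right)} = \sqrt{-9 + j}$
$\frac{g{\left(p \right)}}{c} = \frac{\sqrt{-9 - 12}}{-820} = \sqrt{-21} \left(- \frac{1}{820}\right) = i \sqrt{21} \left(- \frac{1}{820}\right) = - \frac{i \sqrt{21}}{820}$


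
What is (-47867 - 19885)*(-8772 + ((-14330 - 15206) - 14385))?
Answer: 3570056136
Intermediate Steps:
(-47867 - 19885)*(-8772 + ((-14330 - 15206) - 14385)) = -67752*(-8772 + (-29536 - 14385)) = -67752*(-8772 - 43921) = -67752*(-52693) = 3570056136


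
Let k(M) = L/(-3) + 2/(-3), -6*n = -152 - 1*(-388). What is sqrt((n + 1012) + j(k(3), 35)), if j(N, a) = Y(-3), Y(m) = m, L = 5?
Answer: sqrt(8727)/3 ≈ 31.139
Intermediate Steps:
n = -118/3 (n = -(-152 - 1*(-388))/6 = -(-152 + 388)/6 = -1/6*236 = -118/3 ≈ -39.333)
k(M) = -7/3 (k(M) = 5/(-3) + 2/(-3) = 5*(-1/3) + 2*(-1/3) = -5/3 - 2/3 = -7/3)
j(N, a) = -3
sqrt((n + 1012) + j(k(3), 35)) = sqrt((-118/3 + 1012) - 3) = sqrt(2918/3 - 3) = sqrt(2909/3) = sqrt(8727)/3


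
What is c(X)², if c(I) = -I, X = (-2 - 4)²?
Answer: 1296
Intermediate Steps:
X = 36 (X = (-6)² = 36)
c(X)² = (-1*36)² = (-36)² = 1296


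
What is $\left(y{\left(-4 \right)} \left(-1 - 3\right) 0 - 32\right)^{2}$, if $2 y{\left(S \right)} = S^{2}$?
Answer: $1024$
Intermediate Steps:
$y{\left(S \right)} = \frac{S^{2}}{2}$
$\left(y{\left(-4 \right)} \left(-1 - 3\right) 0 - 32\right)^{2} = \left(\frac{\left(-4\right)^{2}}{2} \left(-1 - 3\right) 0 - 32\right)^{2} = \left(\frac{1}{2} \cdot 16 \left(-4\right) 0 - 32\right)^{2} = \left(8 \left(-4\right) 0 - 32\right)^{2} = \left(\left(-32\right) 0 - 32\right)^{2} = \left(0 - 32\right)^{2} = \left(-32\right)^{2} = 1024$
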